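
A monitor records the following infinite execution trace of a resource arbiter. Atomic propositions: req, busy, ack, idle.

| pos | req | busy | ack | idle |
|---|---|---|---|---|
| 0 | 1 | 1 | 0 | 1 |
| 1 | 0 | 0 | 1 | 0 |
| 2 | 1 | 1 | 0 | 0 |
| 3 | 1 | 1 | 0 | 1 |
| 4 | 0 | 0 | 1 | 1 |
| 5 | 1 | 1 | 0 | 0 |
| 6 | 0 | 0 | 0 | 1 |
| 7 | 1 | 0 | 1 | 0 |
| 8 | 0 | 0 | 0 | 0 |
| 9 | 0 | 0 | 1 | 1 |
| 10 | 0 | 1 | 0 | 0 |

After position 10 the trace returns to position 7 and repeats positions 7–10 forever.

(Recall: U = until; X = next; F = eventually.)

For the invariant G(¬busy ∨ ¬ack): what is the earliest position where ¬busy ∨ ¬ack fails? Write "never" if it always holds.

¬busy ∨ ¬ack holds at every position 0..10, and those are all the positions the trace ever visits, so the invariant G(¬busy ∨ ¬ack) is never violated.

never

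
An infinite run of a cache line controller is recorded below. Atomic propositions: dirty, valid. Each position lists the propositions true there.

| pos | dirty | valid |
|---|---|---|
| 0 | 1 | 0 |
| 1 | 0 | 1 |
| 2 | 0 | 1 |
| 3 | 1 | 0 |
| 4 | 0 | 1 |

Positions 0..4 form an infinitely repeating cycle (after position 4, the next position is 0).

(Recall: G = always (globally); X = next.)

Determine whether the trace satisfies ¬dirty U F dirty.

Walking from position 0: F dirty first holds at position 0, and ¬dirty holds at every earlier position along the way, so ¬dirty U F dirty holds.

Yes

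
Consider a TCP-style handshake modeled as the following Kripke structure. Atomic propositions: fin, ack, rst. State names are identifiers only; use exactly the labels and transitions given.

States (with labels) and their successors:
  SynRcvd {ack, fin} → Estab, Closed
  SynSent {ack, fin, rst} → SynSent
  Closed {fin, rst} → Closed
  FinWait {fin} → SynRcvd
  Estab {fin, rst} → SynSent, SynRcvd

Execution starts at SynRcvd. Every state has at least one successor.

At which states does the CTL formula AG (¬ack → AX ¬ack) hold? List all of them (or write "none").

States satisfying ¬ack → AX ¬ack: {SynRcvd, SynSent, Closed}.
States satisfying AG (¬ack → AX ¬ack): {SynSent, Closed}.

{SynSent, Closed}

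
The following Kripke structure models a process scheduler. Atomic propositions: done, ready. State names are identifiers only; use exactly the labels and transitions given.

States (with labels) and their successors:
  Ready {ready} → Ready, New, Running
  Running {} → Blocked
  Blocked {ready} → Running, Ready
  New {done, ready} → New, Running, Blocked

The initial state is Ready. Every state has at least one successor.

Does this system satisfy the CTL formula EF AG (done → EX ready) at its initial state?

States satisfying AG (done → EX ready): {Ready, Running, Blocked, New}.
States satisfying EF AG (done → EX ready): {Ready, Running, Blocked, New}.
Some path from Ready reaches a state where AG (done → EX ready) holds.
Ready ∈ Sat(EF AG (done → EX ready)).

Yes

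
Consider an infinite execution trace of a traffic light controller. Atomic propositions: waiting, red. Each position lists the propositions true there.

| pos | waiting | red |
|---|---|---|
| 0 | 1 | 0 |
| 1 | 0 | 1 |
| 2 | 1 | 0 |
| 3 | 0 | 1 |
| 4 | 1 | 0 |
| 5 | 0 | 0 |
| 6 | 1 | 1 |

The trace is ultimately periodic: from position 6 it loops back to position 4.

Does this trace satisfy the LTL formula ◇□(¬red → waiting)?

□(¬red → waiting) is false at every position 0..6, so it never becomes true and ◇□(¬red → waiting) fails.

Does not hold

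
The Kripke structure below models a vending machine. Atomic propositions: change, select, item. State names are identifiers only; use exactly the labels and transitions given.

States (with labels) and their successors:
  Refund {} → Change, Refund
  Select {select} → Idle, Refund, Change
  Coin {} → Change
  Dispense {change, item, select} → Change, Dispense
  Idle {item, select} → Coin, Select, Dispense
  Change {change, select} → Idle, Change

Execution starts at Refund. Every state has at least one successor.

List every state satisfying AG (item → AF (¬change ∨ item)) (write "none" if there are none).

{Refund, Select, Coin, Dispense, Idle, Change}

States satisfying item → AF (¬change ∨ item): {Refund, Select, Coin, Dispense, Idle, Change}.
States satisfying AG (item → AF (¬change ∨ item)): {Refund, Select, Coin, Dispense, Idle, Change}.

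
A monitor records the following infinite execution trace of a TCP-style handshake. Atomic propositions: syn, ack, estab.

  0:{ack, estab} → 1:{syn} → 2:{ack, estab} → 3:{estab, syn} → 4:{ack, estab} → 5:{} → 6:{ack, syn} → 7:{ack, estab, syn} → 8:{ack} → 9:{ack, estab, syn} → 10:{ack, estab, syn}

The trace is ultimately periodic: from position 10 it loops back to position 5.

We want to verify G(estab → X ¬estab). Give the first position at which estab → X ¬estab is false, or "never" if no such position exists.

Check estab → X ¬estab at each position in order: 0 ✓, 1 ✓.
At position 2 the labels are {ack, estab} and the next position 3 has {estab, syn}, so estab → X ¬estab is false there. This is the first violation.

2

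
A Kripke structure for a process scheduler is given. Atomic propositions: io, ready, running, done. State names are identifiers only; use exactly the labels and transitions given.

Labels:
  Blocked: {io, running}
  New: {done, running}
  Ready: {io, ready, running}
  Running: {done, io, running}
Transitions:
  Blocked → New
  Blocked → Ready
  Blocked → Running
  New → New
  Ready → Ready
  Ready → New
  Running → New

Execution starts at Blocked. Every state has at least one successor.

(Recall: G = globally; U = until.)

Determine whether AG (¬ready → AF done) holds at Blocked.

States satisfying ¬ready → AF done: {New, Ready, Running}.
States satisfying AG (¬ready → AF done): {New, Ready, Running}.
Blocked is reachable from Blocked and violates ¬ready → AF done, so AG fails at Blocked.
Blocked ∉ Sat(AG (¬ready → AF done)).

Violated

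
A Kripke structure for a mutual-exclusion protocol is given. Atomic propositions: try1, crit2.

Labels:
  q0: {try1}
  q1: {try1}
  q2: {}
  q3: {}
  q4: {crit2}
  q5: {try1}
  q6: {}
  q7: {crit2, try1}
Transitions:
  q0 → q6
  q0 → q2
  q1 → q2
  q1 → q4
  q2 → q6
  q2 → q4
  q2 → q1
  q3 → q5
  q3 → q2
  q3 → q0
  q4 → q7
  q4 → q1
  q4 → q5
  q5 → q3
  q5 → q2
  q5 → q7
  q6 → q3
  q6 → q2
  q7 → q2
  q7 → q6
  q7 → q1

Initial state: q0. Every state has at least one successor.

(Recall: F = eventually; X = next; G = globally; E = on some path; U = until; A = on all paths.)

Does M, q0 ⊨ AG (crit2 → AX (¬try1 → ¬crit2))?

Holds

States satisfying crit2 → AX (¬try1 → ¬crit2): {q0, q1, q2, q3, q4, q5, q6, q7}.
States satisfying AG (crit2 → AX (¬try1 → ¬crit2)): {q0, q1, q2, q3, q4, q5, q6, q7}.
Every state reachable from q0 satisfies crit2 → AX (¬try1 → ¬crit2).
q0 ∈ Sat(AG (crit2 → AX (¬try1 → ¬crit2))).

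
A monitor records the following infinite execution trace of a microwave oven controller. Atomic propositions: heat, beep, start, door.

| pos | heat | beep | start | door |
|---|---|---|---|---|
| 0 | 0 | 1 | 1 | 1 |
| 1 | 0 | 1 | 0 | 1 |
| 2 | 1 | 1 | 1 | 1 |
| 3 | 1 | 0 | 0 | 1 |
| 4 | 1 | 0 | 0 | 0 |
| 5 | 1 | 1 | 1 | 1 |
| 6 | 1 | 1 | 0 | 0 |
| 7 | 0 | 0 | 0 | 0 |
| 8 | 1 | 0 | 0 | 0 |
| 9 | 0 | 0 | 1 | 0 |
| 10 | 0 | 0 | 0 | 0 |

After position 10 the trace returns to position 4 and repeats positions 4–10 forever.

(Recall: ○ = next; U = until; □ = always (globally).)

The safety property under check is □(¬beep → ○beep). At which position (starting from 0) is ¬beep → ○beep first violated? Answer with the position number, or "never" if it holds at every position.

Check ¬beep → ○beep at each position in order: 0 ✓, 1 ✓, 2 ✓.
At position 3 the labels are {door, heat} and the next position 4 has {heat}, so ¬beep → ○beep is false there. This is the first violation.

3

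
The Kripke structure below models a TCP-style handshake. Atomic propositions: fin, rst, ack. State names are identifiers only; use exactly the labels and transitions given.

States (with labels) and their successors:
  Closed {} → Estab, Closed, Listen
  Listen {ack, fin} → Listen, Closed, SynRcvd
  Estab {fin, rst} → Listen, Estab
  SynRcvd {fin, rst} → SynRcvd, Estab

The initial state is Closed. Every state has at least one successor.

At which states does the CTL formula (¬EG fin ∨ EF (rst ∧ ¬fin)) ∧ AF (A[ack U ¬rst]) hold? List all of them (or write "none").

States satisfying fin: {Listen, Estab, SynRcvd}.
States satisfying EG fin: {Listen, Estab, SynRcvd}.
States satisfying ¬EG fin: {Closed}.
States satisfying rst ∧ ¬fin: ∅.
States satisfying EF (rst ∧ ¬fin): ∅.
States satisfying ¬EG fin ∨ EF (rst ∧ ¬fin): {Closed}.
States satisfying A[ack U ¬rst]: {Closed, Listen}.
States satisfying AF (A[ack U ¬rst]): {Closed, Listen}.
States satisfying (¬EG fin ∨ EF (rst ∧ ¬fin)) ∧ AF (A[ack U ¬rst]): {Closed}.

{Closed}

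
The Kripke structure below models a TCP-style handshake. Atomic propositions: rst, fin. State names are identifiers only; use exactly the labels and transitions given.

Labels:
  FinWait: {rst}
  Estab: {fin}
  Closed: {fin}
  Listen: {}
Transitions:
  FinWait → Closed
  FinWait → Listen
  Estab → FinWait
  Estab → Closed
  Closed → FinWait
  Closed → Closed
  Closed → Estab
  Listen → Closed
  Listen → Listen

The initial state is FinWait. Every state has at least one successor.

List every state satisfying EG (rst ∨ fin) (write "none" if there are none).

States satisfying rst ∨ fin: {FinWait, Estab, Closed}.
States satisfying EG (rst ∨ fin): {FinWait, Estab, Closed}.

{FinWait, Estab, Closed}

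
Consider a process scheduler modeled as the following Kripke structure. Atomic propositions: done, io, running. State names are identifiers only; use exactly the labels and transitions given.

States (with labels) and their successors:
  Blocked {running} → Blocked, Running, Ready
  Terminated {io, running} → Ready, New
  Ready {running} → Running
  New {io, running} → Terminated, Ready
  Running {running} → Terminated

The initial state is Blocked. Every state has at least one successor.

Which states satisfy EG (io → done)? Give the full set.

States satisfying io → done: {Blocked, Ready, Running}.
States satisfying EG (io → done): {Blocked}.

{Blocked}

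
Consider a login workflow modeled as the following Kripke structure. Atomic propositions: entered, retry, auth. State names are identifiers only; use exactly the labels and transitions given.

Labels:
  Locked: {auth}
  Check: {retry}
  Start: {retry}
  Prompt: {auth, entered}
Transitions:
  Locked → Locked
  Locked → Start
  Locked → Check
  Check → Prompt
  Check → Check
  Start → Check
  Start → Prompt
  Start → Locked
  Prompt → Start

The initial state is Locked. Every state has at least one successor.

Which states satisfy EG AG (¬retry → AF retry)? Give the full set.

States satisfying AG (¬retry → AF retry): ∅.
States satisfying EG AG (¬retry → AF retry): ∅.

none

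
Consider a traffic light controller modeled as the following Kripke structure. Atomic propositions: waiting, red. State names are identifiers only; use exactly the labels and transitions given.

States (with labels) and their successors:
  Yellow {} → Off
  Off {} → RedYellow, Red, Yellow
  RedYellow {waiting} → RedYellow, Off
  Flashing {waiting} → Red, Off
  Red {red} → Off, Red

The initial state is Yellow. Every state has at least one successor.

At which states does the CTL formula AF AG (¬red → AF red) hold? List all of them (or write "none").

none

States satisfying AG (¬red → AF red): ∅.
States satisfying AF AG (¬red → AF red): ∅.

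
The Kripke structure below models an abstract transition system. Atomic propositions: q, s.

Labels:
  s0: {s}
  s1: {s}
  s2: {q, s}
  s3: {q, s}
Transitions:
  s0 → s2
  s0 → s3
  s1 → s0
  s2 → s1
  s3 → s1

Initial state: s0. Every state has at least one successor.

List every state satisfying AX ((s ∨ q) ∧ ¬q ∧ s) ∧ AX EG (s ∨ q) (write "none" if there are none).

{s1, s2, s3}

States satisfying (s ∨ q) ∧ ¬q ∧ s: {s0, s1}.
States satisfying AX ((s ∨ q) ∧ ¬q ∧ s): {s1, s2, s3}.
States satisfying EG (s ∨ q): {s0, s1, s2, s3}.
States satisfying AX EG (s ∨ q): {s0, s1, s2, s3}.
States satisfying AX ((s ∨ q) ∧ ¬q ∧ s) ∧ AX EG (s ∨ q): {s1, s2, s3}.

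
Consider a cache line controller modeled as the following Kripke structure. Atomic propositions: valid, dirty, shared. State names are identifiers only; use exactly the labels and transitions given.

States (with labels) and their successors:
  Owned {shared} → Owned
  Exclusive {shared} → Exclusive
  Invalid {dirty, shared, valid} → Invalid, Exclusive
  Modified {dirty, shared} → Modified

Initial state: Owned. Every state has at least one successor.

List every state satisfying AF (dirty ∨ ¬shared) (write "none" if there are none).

States satisfying dirty ∨ ¬shared: {Invalid, Modified}.
States satisfying AF (dirty ∨ ¬shared): {Invalid, Modified}.

{Invalid, Modified}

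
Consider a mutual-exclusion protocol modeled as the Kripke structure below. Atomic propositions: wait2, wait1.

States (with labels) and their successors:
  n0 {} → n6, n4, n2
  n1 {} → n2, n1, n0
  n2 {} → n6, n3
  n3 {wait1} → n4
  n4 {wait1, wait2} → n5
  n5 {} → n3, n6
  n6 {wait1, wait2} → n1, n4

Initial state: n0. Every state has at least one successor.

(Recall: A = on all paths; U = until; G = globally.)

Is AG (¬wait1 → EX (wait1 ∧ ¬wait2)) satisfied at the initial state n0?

No

States satisfying ¬wait1 → EX (wait1 ∧ ¬wait2): {n2, n3, n4, n5, n6}.
States satisfying AG (¬wait1 → EX (wait1 ∧ ¬wait2)): ∅.
n0 is reachable from n0 and violates ¬wait1 → EX (wait1 ∧ ¬wait2), so AG fails at n0.
n0 ∉ Sat(AG (¬wait1 → EX (wait1 ∧ ¬wait2))).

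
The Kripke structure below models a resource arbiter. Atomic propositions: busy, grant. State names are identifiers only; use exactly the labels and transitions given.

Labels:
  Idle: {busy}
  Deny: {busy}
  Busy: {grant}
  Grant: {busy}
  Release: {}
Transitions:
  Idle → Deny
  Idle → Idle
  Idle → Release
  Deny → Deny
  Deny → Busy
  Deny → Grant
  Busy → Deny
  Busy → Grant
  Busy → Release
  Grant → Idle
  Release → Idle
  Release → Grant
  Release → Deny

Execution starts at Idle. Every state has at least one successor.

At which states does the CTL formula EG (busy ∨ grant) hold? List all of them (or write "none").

{Idle, Deny, Busy, Grant}

States satisfying busy ∨ grant: {Idle, Deny, Busy, Grant}.
States satisfying EG (busy ∨ grant): {Idle, Deny, Busy, Grant}.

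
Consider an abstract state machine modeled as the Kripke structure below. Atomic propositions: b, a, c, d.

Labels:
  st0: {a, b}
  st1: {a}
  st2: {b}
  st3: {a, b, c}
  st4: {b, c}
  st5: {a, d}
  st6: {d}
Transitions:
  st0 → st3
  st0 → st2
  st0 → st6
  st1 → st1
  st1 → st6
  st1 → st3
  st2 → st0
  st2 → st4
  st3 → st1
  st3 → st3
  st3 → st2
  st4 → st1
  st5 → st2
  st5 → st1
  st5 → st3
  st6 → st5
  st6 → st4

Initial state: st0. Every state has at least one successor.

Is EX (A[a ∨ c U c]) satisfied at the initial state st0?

Satisfied

States satisfying A[a ∨ c U c]: {st3, st4}.
States satisfying EX (A[a ∨ c U c]): {st0, st1, st2, st3, st5, st6}.
st0 ∈ Sat(EX (A[a ∨ c U c])).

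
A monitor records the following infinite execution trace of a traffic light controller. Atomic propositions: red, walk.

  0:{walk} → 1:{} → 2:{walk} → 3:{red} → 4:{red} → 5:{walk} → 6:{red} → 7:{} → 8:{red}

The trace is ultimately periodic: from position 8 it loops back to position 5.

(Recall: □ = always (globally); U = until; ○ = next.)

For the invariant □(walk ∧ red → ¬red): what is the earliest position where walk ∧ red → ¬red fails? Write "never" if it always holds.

walk ∧ red → ¬red holds at every position 0..8, and those are all the positions the trace ever visits, so the invariant □(walk ∧ red → ¬red) is never violated.

never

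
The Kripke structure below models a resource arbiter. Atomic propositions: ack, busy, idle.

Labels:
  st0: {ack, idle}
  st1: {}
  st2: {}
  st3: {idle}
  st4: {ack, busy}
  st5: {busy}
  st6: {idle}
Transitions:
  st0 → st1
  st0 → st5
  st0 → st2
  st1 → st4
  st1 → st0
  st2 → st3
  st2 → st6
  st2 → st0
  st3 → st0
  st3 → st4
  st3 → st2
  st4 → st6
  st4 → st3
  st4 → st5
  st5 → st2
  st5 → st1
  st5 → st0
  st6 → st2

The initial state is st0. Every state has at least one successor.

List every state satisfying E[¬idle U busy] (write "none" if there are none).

States satisfying ¬idle: {st1, st2, st4, st5}.
States satisfying busy: {st4, st5}.
States satisfying E[¬idle U busy]: {st1, st4, st5}.

{st1, st4, st5}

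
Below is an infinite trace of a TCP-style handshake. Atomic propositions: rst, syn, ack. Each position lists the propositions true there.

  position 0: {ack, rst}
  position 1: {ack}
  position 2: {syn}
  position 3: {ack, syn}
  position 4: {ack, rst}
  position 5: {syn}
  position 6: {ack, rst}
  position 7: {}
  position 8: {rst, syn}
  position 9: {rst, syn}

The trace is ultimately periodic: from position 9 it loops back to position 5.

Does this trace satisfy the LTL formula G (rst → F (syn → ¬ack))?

Holds

rst → F (syn → ¬ack) holds at every position 0..9, and those are all positions ever visited, so G (rst → F (syn → ¬ack)) holds.
Positions where rst holds: 0, 4, 6, 8, 9.
Check F (syn → ¬ack) at each: 0→ok, 4→ok, 6→ok, 8→ok, 9→ok.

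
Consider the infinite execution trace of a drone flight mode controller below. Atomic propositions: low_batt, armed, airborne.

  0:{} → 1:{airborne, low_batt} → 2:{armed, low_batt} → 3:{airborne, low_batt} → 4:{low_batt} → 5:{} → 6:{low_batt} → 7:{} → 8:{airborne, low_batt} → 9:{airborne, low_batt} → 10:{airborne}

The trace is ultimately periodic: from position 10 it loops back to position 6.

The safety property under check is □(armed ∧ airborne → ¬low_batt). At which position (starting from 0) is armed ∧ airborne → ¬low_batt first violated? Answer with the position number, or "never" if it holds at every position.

armed ∧ airborne → ¬low_batt holds at every position 0..10, and those are all the positions the trace ever visits, so the invariant □(armed ∧ airborne → ¬low_batt) is never violated.

never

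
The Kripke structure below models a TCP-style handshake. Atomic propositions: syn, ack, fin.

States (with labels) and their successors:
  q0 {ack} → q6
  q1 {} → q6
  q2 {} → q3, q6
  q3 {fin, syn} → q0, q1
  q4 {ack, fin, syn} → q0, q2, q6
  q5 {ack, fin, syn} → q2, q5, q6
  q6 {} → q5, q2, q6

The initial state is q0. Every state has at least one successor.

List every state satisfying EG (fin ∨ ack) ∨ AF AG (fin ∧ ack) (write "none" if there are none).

States satisfying fin ∨ ack: {q0, q3, q4, q5}.
States satisfying EG (fin ∨ ack): {q5}.
States satisfying AG (fin ∧ ack): ∅.
States satisfying AF AG (fin ∧ ack): ∅.
States satisfying EG (fin ∨ ack) ∨ AF AG (fin ∧ ack): {q5}.

{q5}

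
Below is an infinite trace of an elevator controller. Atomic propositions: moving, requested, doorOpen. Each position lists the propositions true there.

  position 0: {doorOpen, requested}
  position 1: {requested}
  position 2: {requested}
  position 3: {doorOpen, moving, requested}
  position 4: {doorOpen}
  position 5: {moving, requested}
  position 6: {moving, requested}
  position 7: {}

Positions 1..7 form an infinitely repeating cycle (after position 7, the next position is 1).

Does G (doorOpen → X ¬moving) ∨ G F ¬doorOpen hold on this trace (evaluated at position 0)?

doorOpen → X ¬moving must hold at every position from 0 onward. It fails at position 4, so G (doorOpen → X ¬moving) is false.
Positions where doorOpen holds: 0, 3, 4.
Check X ¬moving at each: 0→ok, 3→ok, 4→fails.
F ¬doorOpen holds at every position 0..7, and those are all positions ever visited, so G F ¬doorOpen holds.
At position 0: G (doorOpen → X ¬moving) is false; G F ¬doorOpen is true; so G (doorOpen → X ¬moving) ∨ G F ¬doorOpen is true.

Holds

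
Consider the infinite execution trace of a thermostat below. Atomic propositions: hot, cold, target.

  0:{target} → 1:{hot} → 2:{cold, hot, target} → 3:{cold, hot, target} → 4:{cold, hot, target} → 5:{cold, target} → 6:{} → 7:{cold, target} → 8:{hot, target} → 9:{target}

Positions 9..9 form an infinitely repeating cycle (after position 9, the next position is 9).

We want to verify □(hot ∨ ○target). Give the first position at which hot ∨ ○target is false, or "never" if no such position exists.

0

At position 0 the labels are {target} and the next position 1 has {hot}, so hot ∨ ○target is false there. This is the first violation.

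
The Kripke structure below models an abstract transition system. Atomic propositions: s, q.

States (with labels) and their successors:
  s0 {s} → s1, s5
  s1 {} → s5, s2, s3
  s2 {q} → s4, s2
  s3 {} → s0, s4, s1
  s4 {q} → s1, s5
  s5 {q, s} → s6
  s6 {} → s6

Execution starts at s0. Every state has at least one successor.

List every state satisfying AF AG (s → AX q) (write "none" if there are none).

States satisfying AG (s → AX q): {s6}.
States satisfying AF AG (s → AX q): {s5, s6}.

{s5, s6}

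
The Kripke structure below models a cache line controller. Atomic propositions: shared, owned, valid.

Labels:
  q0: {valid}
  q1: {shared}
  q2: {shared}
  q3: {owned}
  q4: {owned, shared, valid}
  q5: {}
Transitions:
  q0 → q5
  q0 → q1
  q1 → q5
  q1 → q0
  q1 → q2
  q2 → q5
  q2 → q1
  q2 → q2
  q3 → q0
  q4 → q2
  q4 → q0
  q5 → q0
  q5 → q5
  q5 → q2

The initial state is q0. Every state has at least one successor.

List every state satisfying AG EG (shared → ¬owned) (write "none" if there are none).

{q0, q1, q2, q3, q5}

States satisfying EG (shared → ¬owned): {q0, q1, q2, q3, q5}.
States satisfying AG EG (shared → ¬owned): {q0, q1, q2, q3, q5}.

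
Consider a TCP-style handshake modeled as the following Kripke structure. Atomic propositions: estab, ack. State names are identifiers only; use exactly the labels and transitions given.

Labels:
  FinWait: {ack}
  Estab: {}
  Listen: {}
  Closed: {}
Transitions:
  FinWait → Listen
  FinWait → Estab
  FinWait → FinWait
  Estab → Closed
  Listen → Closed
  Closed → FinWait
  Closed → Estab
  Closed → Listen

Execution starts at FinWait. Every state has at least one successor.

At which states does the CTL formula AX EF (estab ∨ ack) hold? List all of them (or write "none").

States satisfying EF (estab ∨ ack): {FinWait, Estab, Listen, Closed}.
States satisfying AX EF (estab ∨ ack): {FinWait, Estab, Listen, Closed}.

{FinWait, Estab, Listen, Closed}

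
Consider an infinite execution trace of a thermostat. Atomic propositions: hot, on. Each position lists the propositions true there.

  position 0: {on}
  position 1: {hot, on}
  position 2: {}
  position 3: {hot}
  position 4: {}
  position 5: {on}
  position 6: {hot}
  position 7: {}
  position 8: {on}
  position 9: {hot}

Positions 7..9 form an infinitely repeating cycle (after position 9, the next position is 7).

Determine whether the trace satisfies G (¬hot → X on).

No

¬hot → X on must hold at every position from 0 onward. It fails at position 2, so G (¬hot → X on) is false.
Positions where ¬hot holds: 0, 2, 4, 5, 7, 8.
Check X on at each: 0→ok, 2→fails, 4→ok, 5→fails, 7→ok, 8→fails.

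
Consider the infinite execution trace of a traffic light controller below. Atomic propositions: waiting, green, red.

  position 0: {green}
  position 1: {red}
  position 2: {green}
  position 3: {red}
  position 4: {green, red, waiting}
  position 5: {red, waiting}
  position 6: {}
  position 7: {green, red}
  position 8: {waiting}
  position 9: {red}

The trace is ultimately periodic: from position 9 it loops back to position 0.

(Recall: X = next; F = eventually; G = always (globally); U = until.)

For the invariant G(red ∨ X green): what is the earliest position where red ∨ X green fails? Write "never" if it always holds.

At position 0 the labels are {green} and the next position 1 has {red}, so red ∨ X green is false there. This is the first violation.

0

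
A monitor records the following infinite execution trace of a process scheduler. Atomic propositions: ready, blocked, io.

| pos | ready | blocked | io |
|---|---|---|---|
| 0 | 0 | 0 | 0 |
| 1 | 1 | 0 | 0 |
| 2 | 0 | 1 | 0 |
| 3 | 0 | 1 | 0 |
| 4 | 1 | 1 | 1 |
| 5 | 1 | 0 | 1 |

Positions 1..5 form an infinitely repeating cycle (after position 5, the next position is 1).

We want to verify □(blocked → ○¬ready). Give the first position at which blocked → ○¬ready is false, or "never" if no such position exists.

3

Check blocked → ○¬ready at each position in order: 0 ✓, 1 ✓, 2 ✓.
At position 3 the labels are {blocked} and the next position 4 has {blocked, io, ready}, so blocked → ○¬ready is false there. This is the first violation.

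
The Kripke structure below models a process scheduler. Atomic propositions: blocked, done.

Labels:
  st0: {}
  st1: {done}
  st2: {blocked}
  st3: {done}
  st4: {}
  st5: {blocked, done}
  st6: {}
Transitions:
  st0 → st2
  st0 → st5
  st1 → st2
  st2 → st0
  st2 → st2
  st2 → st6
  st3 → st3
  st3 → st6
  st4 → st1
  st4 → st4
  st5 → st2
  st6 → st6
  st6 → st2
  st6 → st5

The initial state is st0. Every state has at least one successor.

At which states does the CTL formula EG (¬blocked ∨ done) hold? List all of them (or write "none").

{st3, st4, st6}

States satisfying ¬blocked ∨ done: {st0, st1, st3, st4, st5, st6}.
States satisfying EG (¬blocked ∨ done): {st3, st4, st6}.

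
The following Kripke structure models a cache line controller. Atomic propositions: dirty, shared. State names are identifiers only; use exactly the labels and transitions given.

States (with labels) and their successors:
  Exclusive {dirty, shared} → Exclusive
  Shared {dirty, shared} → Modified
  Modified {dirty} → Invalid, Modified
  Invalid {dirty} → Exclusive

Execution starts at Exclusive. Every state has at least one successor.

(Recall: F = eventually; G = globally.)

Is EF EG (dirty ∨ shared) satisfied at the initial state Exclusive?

Holds

States satisfying EG (dirty ∨ shared): {Exclusive, Shared, Modified, Invalid}.
States satisfying EF EG (dirty ∨ shared): {Exclusive, Shared, Modified, Invalid}.
Some path from Exclusive reaches a state where EG (dirty ∨ shared) holds.
Exclusive ∈ Sat(EF EG (dirty ∨ shared)).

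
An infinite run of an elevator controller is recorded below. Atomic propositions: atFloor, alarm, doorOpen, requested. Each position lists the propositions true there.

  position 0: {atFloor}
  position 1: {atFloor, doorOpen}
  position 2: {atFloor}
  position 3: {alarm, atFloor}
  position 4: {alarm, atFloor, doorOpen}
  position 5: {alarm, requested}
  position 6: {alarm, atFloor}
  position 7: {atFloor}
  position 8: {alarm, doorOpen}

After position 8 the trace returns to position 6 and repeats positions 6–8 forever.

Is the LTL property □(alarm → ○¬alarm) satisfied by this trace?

alarm → ○¬alarm must hold at every position from 0 onward. It fails at position 3, so □(alarm → ○¬alarm) is false.
Positions where alarm holds: 3, 4, 5, 6, 8.
Check ○¬alarm at each: 3→fails, 4→fails, 5→fails, 6→ok, 8→fails.

Violated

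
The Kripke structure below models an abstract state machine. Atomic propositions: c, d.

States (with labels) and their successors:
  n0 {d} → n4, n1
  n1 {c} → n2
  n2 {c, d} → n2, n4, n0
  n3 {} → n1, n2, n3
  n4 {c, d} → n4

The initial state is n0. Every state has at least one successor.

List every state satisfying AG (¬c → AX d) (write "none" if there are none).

{n4}

States satisfying ¬c → AX d: {n1, n2, n4}.
States satisfying AG (¬c → AX d): {n4}.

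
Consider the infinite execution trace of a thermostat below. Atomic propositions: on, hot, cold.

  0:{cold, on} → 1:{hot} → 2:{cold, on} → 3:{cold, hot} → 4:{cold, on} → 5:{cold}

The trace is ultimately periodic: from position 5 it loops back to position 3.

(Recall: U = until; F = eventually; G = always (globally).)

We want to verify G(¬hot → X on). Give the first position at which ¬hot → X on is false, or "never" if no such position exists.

At position 0 the labels are {cold, on} and the next position 1 has {hot}, so ¬hot → X on is false there. This is the first violation.

0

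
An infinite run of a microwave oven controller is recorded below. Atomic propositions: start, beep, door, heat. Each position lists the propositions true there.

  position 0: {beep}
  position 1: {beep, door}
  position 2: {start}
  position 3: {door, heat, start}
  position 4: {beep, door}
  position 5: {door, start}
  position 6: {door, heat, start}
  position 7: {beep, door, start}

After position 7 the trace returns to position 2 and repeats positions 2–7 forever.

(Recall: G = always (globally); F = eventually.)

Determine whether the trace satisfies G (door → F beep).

Holds

door → F beep holds at every position 0..7, and those are all positions ever visited, so G (door → F beep) holds.
Positions where door holds: 1, 3, 4, 5, 6, 7.
Check F beep at each: 1→ok, 3→ok, 4→ok, 5→ok, 6→ok, 7→ok.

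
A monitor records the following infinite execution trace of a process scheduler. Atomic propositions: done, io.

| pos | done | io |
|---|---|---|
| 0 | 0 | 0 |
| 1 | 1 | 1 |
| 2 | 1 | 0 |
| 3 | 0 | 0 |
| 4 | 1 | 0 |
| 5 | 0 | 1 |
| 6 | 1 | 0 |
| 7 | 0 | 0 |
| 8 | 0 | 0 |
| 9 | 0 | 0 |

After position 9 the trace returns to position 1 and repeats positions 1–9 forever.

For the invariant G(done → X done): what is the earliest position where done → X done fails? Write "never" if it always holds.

Check done → X done at each position in order: 0 ✓, 1 ✓.
At position 2 the labels are {done} and the next position 3 has {}, so done → X done is false there. This is the first violation.

2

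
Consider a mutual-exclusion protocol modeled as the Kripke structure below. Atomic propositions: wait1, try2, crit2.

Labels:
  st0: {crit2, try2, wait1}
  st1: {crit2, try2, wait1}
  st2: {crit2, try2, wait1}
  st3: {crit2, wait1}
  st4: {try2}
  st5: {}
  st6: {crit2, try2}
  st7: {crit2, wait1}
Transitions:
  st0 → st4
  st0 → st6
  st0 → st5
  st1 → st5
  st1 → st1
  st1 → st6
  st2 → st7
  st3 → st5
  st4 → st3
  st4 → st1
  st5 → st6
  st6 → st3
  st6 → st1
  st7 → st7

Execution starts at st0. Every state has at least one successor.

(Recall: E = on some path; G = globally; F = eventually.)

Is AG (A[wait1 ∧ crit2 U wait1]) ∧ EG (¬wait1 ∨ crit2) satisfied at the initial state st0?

States satisfying A[wait1 ∧ crit2 U wait1]: {st0, st1, st2, st3, st7}.
States satisfying AG (A[wait1 ∧ crit2 U wait1]): {st2, st7}.
States satisfying ¬wait1 ∨ crit2: {st0, st1, st2, st3, st4, st5, st6, st7}.
States satisfying EG (¬wait1 ∨ crit2): {st0, st1, st2, st3, st4, st5, st6, st7}.
States satisfying AG (A[wait1 ∧ crit2 U wait1]) ∧ EG (¬wait1 ∨ crit2): {st2, st7}.
st0 ∉ Sat(AG (A[wait1 ∧ crit2 U wait1]) ∧ EG (¬wait1 ∨ crit2)).

Does not hold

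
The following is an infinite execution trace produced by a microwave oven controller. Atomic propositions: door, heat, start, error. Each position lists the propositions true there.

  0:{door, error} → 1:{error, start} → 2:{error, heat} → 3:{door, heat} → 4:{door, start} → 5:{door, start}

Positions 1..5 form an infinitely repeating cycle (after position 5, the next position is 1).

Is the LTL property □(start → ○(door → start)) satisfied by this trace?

start → ○(door → start) holds at every position 0..5, and those are all positions ever visited, so □(start → ○(door → start)) holds.
Positions where start holds: 1, 4, 5.
Check ○(door → start) at each: 1→ok, 4→ok, 5→ok.

Holds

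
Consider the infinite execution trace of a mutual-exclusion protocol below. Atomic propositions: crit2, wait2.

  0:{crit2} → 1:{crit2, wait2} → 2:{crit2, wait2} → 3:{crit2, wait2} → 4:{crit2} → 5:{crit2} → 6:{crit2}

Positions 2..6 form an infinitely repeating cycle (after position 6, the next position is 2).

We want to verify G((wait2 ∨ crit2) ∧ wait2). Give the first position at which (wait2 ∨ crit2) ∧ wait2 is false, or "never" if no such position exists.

At position 0 the labels are {crit2}, so (wait2 ∨ crit2) ∧ wait2 is false there. This is the first violation.

0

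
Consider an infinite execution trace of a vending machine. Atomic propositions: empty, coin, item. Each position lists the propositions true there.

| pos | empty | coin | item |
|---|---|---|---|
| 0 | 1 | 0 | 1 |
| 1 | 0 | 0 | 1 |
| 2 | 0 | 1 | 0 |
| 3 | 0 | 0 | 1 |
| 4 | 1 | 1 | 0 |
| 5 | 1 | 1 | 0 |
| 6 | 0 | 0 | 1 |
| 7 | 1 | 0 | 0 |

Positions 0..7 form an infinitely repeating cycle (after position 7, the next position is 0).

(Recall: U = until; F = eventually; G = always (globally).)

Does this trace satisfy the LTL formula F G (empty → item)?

G (empty → item) is false at every position 0..7, so it never becomes true and F G (empty → item) fails.

Violated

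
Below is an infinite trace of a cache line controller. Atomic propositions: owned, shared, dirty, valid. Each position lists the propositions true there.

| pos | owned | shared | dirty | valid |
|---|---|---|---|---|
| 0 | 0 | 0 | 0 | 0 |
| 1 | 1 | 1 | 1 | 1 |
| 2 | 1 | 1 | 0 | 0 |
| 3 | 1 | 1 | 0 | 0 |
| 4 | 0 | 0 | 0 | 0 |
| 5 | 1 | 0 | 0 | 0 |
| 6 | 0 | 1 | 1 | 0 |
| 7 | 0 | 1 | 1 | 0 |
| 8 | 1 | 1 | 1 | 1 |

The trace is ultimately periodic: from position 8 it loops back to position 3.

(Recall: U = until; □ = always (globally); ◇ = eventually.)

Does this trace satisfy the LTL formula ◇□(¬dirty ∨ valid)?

No

□(¬dirty ∨ valid) is false at every position 0..8, so it never becomes true and ◇□(¬dirty ∨ valid) fails.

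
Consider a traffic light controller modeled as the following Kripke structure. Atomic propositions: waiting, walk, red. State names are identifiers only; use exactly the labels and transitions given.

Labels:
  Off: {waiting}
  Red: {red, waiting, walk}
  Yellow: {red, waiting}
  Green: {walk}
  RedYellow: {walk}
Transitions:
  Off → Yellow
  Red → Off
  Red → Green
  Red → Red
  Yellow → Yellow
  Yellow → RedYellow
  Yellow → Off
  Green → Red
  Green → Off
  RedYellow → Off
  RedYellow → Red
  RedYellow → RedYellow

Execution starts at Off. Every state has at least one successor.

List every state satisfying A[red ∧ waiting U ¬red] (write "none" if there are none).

States satisfying red ∧ waiting: {Red, Yellow}.
States satisfying ¬red: {Off, Green, RedYellow}.
States satisfying A[red ∧ waiting U ¬red]: {Off, Green, RedYellow}.

{Off, Green, RedYellow}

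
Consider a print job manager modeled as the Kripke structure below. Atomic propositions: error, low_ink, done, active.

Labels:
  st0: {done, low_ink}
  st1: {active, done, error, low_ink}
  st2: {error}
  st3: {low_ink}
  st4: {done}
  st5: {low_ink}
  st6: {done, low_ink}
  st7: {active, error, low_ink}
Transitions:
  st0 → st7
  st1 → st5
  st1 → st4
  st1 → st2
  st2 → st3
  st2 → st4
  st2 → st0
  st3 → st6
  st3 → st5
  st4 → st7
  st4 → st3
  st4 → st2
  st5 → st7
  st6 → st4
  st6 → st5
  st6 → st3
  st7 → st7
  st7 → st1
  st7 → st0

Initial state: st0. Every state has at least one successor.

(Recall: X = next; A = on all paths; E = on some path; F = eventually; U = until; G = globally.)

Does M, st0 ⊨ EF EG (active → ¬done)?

States satisfying EG (active → ¬done): {st0, st2, st3, st4, st5, st6, st7}.
States satisfying EF EG (active → ¬done): {st0, st1, st2, st3, st4, st5, st6, st7}.
Some path from st0 reaches a state where EG (active → ¬done) holds.
st0 ∈ Sat(EF EG (active → ¬done)).

Satisfied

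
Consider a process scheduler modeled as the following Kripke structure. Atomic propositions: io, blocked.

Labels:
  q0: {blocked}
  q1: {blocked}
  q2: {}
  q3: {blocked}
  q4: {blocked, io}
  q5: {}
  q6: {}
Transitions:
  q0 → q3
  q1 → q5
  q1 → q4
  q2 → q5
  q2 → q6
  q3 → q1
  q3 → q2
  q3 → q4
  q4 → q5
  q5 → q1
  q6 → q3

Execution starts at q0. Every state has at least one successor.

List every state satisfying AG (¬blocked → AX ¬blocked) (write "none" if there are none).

States satisfying ¬blocked → AX ¬blocked: {q0, q1, q2, q3, q4}.
States satisfying AG (¬blocked → AX ¬blocked): ∅.

none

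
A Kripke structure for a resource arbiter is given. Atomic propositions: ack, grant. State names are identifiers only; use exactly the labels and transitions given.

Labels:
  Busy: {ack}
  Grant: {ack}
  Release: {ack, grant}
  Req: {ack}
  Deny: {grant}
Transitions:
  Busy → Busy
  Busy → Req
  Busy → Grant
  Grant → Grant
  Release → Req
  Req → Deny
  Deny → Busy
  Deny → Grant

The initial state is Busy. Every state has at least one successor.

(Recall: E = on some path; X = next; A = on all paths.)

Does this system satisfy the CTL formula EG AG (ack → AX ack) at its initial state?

States satisfying AG (ack → AX ack): {Grant}.
States satisfying EG AG (ack → AX ack): {Grant}.
No suitable path/successor from Busy witnesses the formula.
Busy ∉ Sat(EG AG (ack → AX ack)).

Violated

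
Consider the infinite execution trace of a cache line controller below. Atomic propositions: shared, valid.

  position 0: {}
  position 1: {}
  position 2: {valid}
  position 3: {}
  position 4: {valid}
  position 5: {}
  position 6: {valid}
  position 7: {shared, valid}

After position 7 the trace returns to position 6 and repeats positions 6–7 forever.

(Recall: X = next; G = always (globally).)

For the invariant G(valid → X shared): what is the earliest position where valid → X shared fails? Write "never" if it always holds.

Check valid → X shared at each position in order: 0 ✓, 1 ✓.
At position 2 the labels are {valid} and the next position 3 has {}, so valid → X shared is false there. This is the first violation.

2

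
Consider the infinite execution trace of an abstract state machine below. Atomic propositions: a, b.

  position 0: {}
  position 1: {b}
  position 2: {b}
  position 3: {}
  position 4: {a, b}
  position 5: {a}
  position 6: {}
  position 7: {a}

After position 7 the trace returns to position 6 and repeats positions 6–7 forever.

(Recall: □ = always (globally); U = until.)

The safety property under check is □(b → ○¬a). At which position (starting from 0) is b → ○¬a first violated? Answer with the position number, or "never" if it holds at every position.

4

Check b → ○¬a at each position in order: 0 ✓, 1 ✓, 2 ✓, 3 ✓.
At position 4 the labels are {a, b} and the next position 5 has {a}, so b → ○¬a is false there. This is the first violation.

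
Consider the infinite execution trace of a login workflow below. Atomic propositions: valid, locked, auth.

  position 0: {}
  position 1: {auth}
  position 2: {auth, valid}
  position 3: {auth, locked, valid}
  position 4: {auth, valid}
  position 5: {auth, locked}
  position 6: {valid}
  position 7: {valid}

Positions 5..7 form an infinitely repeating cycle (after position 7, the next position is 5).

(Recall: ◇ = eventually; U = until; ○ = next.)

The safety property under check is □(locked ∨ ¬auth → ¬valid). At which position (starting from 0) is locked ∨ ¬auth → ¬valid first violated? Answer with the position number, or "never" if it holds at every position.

3

Check locked ∨ ¬auth → ¬valid at each position in order: 0 ✓, 1 ✓, 2 ✓.
At position 3 the labels are {auth, locked, valid}, so locked ∨ ¬auth → ¬valid is false there. This is the first violation.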